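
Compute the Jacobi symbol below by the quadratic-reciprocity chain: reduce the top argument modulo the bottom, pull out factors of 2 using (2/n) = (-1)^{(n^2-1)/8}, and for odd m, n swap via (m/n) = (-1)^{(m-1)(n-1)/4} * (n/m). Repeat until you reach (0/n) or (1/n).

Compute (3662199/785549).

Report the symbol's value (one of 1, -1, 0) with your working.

(3662199/785549): 3662199 mod 785549 = 520003, so (3662199/785549) = (520003/785549)
flip (520003/785549) -> (785549/520003): both odd, 520003 mod 4 = 3, 785549 mod 4 = 1, so the flip contributes +1; sign now +1
(785549/520003): 785549 mod 520003 = 265546, so (785549/520003) = (265546/520003)
factor out 2^1: 265546 = 2^1·132773; with 520003 mod 8 = 3, (2/520003) = -1; sign now -1; continue with (132773/520003)
flip (132773/520003) -> (520003/132773): both odd, 132773 mod 4 = 1, 520003 mod 4 = 3, so the flip contributes +1; sign now -1
(520003/132773): 520003 mod 132773 = 121684, so (520003/132773) = (121684/132773)
factor out 2^2: 121684 = 2^2·30421; with 132773 mod 8 = 5, (2/132773) = -1; sign now -1; continue with (30421/132773)
flip (30421/132773) -> (132773/30421): both odd, 30421 mod 4 = 1, 132773 mod 4 = 1, so the flip contributes +1; sign now -1
(132773/30421): 132773 mod 30421 = 11089, so (132773/30421) = (11089/30421)
flip (11089/30421) -> (30421/11089): both odd, 11089 mod 4 = 1, 30421 mod 4 = 1, so the flip contributes +1; sign now -1
(30421/11089): 30421 mod 11089 = 8243, so (30421/11089) = (8243/11089)
flip (8243/11089) -> (11089/8243): both odd, 8243 mod 4 = 3, 11089 mod 4 = 1, so the flip contributes +1; sign now -1
(11089/8243): 11089 mod 8243 = 2846, so (11089/8243) = (2846/8243)
factor out 2^1: 2846 = 2^1·1423; with 8243 mod 8 = 3, (2/8243) = -1; sign now +1; continue with (1423/8243)
flip (1423/8243) -> (8243/1423): both odd, 1423 mod 4 = 3, 8243 mod 4 = 3, so the flip contributes -1; sign now -1
(8243/1423): 8243 mod 1423 = 1128, so (8243/1423) = (1128/1423)
factor out 2^3: 1128 = 2^3·141; with 1423 mod 8 = 7, (2/1423) = +1; sign now -1; continue with (141/1423)
flip (141/1423) -> (1423/141): both odd, 141 mod 4 = 1, 1423 mod 4 = 3, so the flip contributes +1; sign now -1
(1423/141): 1423 mod 141 = 13, so (1423/141) = (13/141)
flip (13/141) -> (141/13): both odd, 13 mod 4 = 1, 141 mod 4 = 1, so the flip contributes +1; sign now -1
(141/13): 141 mod 13 = 11, so (141/13) = (11/13)
flip (11/13) -> (13/11): both odd, 11 mod 4 = 3, 13 mod 4 = 1, so the flip contributes +1; sign now -1
(13/11): 13 mod 11 = 2, so (13/11) = (2/11)
factor out 2^1: 2 = 2^1·1; with 11 mod 8 = 3, (2/11) = -1; sign now +1; continue with (1/11)
reached (1/11) = 1, so the symbol is +1

1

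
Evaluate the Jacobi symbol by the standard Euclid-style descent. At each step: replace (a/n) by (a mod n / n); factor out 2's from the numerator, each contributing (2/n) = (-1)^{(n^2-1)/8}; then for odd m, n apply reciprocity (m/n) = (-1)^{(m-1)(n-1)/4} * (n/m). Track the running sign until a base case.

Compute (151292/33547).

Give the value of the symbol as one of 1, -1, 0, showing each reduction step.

(151292/33547): 151292 mod 33547 = 17104, so (151292/33547) = (17104/33547)
factor out 2^4: 17104 = 2^4·1069; with 33547 mod 8 = 3, (2/33547) = -1; sign now +1; continue with (1069/33547)
flip (1069/33547) -> (33547/1069): both odd, 1069 mod 4 = 1, 33547 mod 4 = 3, so the flip contributes +1; sign now +1
(33547/1069): 33547 mod 1069 = 408, so (33547/1069) = (408/1069)
factor out 2^3: 408 = 2^3·51; with 1069 mod 8 = 5, (2/1069) = -1; sign now -1; continue with (51/1069)
flip (51/1069) -> (1069/51): both odd, 51 mod 4 = 3, 1069 mod 4 = 1, so the flip contributes +1; sign now -1
(1069/51): 1069 mod 51 = 49, so (1069/51) = (49/51)
flip (49/51) -> (51/49): both odd, 49 mod 4 = 1, 51 mod 4 = 3, so the flip contributes +1; sign now -1
(51/49): 51 mod 49 = 2, so (51/49) = (2/49)
factor out 2^1: 2 = 2^1·1; with 49 mod 8 = 1, (2/49) = +1; sign now -1; continue with (1/49)
reached (1/49) = 1, so the symbol is -1

-1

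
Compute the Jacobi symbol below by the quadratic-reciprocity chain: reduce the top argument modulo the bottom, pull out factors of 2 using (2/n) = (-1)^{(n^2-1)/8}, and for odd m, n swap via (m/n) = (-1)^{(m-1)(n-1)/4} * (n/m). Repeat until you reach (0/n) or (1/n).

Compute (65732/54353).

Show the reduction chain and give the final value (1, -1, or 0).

1

(65732/54353): 65732 mod 54353 = 11379, so (65732/54353) = (11379/54353)
flip (11379/54353) -> (54353/11379): both odd, 11379 mod 4 = 3, 54353 mod 4 = 1, so the flip contributes +1; sign now +1
(54353/11379): 54353 mod 11379 = 8837, so (54353/11379) = (8837/11379)
flip (8837/11379) -> (11379/8837): both odd, 8837 mod 4 = 1, 11379 mod 4 = 3, so the flip contributes +1; sign now +1
(11379/8837): 11379 mod 8837 = 2542, so (11379/8837) = (2542/8837)
factor out 2^1: 2542 = 2^1·1271; with 8837 mod 8 = 5, (2/8837) = -1; sign now -1; continue with (1271/8837)
flip (1271/8837) -> (8837/1271): both odd, 1271 mod 4 = 3, 8837 mod 4 = 1, so the flip contributes +1; sign now -1
(8837/1271): 8837 mod 1271 = 1211, so (8837/1271) = (1211/1271)
flip (1211/1271) -> (1271/1211): both odd, 1211 mod 4 = 3, 1271 mod 4 = 3, so the flip contributes -1; sign now +1
(1271/1211): 1271 mod 1211 = 60, so (1271/1211) = (60/1211)
factor out 2^2: 60 = 2^2·15; with 1211 mod 8 = 3, (2/1211) = -1; sign now +1; continue with (15/1211)
flip (15/1211) -> (1211/15): both odd, 15 mod 4 = 3, 1211 mod 4 = 3, so the flip contributes -1; sign now -1
(1211/15): 1211 mod 15 = 11, so (1211/15) = (11/15)
flip (11/15) -> (15/11): both odd, 11 mod 4 = 3, 15 mod 4 = 3, so the flip contributes -1; sign now +1
(15/11): 15 mod 11 = 4, so (15/11) = (4/11)
factor out 2^2: 4 = 2^2·1; with 11 mod 8 = 3, (2/11) = -1; sign now +1; continue with (1/11)
reached (1/11) = 1, so the symbol is +1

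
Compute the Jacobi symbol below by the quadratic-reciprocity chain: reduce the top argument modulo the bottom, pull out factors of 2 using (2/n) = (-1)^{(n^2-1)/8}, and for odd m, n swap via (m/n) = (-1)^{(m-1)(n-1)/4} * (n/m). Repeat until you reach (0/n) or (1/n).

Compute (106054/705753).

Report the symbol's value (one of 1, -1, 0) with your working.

factor out 2^1: 106054 = 2^1·53027; with 705753 mod 8 = 1, (2/705753) = +1; sign now +1; continue with (53027/705753)
flip (53027/705753) -> (705753/53027): both odd, 53027 mod 4 = 3, 705753 mod 4 = 1, so the flip contributes +1; sign now +1
(705753/53027): 705753 mod 53027 = 16402, so (705753/53027) = (16402/53027)
factor out 2^1: 16402 = 2^1·8201; with 53027 mod 8 = 3, (2/53027) = -1; sign now -1; continue with (8201/53027)
flip (8201/53027) -> (53027/8201): both odd, 8201 mod 4 = 1, 53027 mod 4 = 3, so the flip contributes +1; sign now -1
(53027/8201): 53027 mod 8201 = 3821, so (53027/8201) = (3821/8201)
flip (3821/8201) -> (8201/3821): both odd, 3821 mod 4 = 1, 8201 mod 4 = 1, so the flip contributes +1; sign now -1
(8201/3821): 8201 mod 3821 = 559, so (8201/3821) = (559/3821)
flip (559/3821) -> (3821/559): both odd, 559 mod 4 = 3, 3821 mod 4 = 1, so the flip contributes +1; sign now -1
(3821/559): 3821 mod 559 = 467, so (3821/559) = (467/559)
flip (467/559) -> (559/467): both odd, 467 mod 4 = 3, 559 mod 4 = 3, so the flip contributes -1; sign now +1
(559/467): 559 mod 467 = 92, so (559/467) = (92/467)
factor out 2^2: 92 = 2^2·23; with 467 mod 8 = 3, (2/467) = -1; sign now +1; continue with (23/467)
flip (23/467) -> (467/23): both odd, 23 mod 4 = 3, 467 mod 4 = 3, so the flip contributes -1; sign now -1
(467/23): 467 mod 23 = 7, so (467/23) = (7/23)
flip (7/23) -> (23/7): both odd, 7 mod 4 = 3, 23 mod 4 = 3, so the flip contributes -1; sign now +1
(23/7): 23 mod 7 = 2, so (23/7) = (2/7)
factor out 2^1: 2 = 2^1·1; with 7 mod 8 = 7, (2/7) = +1; sign now +1; continue with (1/7)
reached (1/7) = 1, so the symbol is +1

1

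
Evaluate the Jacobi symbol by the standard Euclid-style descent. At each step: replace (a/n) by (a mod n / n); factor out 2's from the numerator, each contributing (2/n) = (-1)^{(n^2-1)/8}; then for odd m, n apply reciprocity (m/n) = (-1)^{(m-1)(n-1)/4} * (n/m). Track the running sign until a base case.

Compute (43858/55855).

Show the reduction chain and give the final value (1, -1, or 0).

43858 = 2^1·21929; (2/55855) = +1 since 55855 mod 8 = 7, so (43858/55855) = (+1)^1·(21929/55855); sign now +1
reciprocity: (21929/55855) = +1·(55855/21929) since 21929 mod 4 = 1, 55855 mod 4 = 3; sign now +1
(55855/21929) = (11997/21929)   [reduce mod 21929]
reciprocity: (11997/21929) = +1·(21929/11997) since 11997 mod 4 = 1, 21929 mod 4 = 1; sign now +1
(21929/11997) = (9932/11997)   [reduce mod 11997]
9932 = 2^2·2483; (2/11997) = -1 since 11997 mod 8 = 5, so (9932/11997) = (-1)^2·(2483/11997); sign now +1
reciprocity: (2483/11997) = +1·(11997/2483) since 2483 mod 4 = 3, 11997 mod 4 = 1; sign now +1
(11997/2483) = (2065/2483)   [reduce mod 2483]
reciprocity: (2065/2483) = +1·(2483/2065) since 2065 mod 4 = 1, 2483 mod 4 = 3; sign now +1
(2483/2065) = (418/2065)   [reduce mod 2065]
418 = 2^1·209; (2/2065) = +1 since 2065 mod 8 = 1, so (418/2065) = (+1)^1·(209/2065); sign now +1
reciprocity: (209/2065) = +1·(2065/209) since 209 mod 4 = 1, 2065 mod 4 = 1; sign now +1
(2065/209) = (184/209)   [reduce mod 209]
184 = 2^3·23; (2/209) = +1 since 209 mod 8 = 1, so (184/209) = (+1)^3·(23/209); sign now +1
reciprocity: (23/209) = +1·(209/23) since 23 mod 4 = 3, 209 mod 4 = 1; sign now +1
(209/23) = (2/23)   [reduce mod 23]
2 = 2^1·1; (2/23) = +1 since 23 mod 8 = 7, so (2/23) = (+1)^1·(1/23); sign now +1
(1/23) = 1; final value = sign = +1

1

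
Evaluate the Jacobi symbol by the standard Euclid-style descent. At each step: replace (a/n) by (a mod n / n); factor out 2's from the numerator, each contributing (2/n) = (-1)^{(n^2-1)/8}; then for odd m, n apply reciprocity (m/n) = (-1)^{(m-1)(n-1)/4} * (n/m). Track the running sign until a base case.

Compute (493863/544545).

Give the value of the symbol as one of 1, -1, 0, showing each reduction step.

reciprocity: (493863/544545) = +1·(544545/493863) since 493863 mod 4 = 3, 544545 mod 4 = 1; sign now +1
(544545/493863) = (50682/493863)   [reduce mod 493863]
50682 = 2^1·25341; (2/493863) = +1 since 493863 mod 8 = 7, so (50682/493863) = (+1)^1·(25341/493863); sign now +1
reciprocity: (25341/493863) = +1·(493863/25341) since 25341 mod 4 = 1, 493863 mod 4 = 3; sign now +1
(493863/25341) = (12384/25341)   [reduce mod 25341]
12384 = 2^5·387; (2/25341) = -1 since 25341 mod 8 = 5, so (12384/25341) = (-1)^5·(387/25341); sign now -1
reciprocity: (387/25341) = +1·(25341/387) since 387 mod 4 = 3, 25341 mod 4 = 1; sign now -1
(25341/387) = (186/387)   [reduce mod 387]
186 = 2^1·93; (2/387) = -1 since 387 mod 8 = 3, so (186/387) = (-1)^1·(93/387); sign now +1
reciprocity: (93/387) = +1·(387/93) since 93 mod 4 = 1, 387 mod 4 = 3; sign now +1
(387/93) = (15/93)   [reduce mod 93]
reciprocity: (15/93) = +1·(93/15) since 15 mod 4 = 3, 93 mod 4 = 1; sign now +1
(93/15) = (3/15)   [reduce mod 15]
reciprocity: (3/15) = -1·(15/3) since 3 mod 4 = 3, 15 mod 4 = 3; sign now -1
(15/3) = (0/3)   [reduce mod 3]
(0/3) = 0   [gcd(a, n) > 1]; final value = 0

0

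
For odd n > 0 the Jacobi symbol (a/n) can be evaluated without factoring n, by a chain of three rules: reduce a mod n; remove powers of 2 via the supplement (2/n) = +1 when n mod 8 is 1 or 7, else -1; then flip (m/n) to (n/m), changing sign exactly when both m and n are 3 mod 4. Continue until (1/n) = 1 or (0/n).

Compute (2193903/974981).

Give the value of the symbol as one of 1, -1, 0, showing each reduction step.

-1

(2193903/974981) = (243941/974981)   [reduce mod 974981]
reciprocity: (243941/974981) = +1·(974981/243941) since 243941 mod 4 = 1, 974981 mod 4 = 1; sign now +1
(974981/243941) = (243158/243941)   [reduce mod 243941]
243158 = 2^1·121579; (2/243941) = -1 since 243941 mod 8 = 5, so (243158/243941) = (-1)^1·(121579/243941); sign now -1
reciprocity: (121579/243941) = +1·(243941/121579) since 121579 mod 4 = 3, 243941 mod 4 = 1; sign now -1
(243941/121579) = (783/121579)   [reduce mod 121579]
reciprocity: (783/121579) = -1·(121579/783) since 783 mod 4 = 3, 121579 mod 4 = 3; sign now +1
(121579/783) = (214/783)   [reduce mod 783]
214 = 2^1·107; (2/783) = +1 since 783 mod 8 = 7, so (214/783) = (+1)^1·(107/783); sign now +1
reciprocity: (107/783) = -1·(783/107) since 107 mod 4 = 3, 783 mod 4 = 3; sign now -1
(783/107) = (34/107)   [reduce mod 107]
34 = 2^1·17; (2/107) = -1 since 107 mod 8 = 3, so (34/107) = (-1)^1·(17/107); sign now +1
reciprocity: (17/107) = +1·(107/17) since 17 mod 4 = 1, 107 mod 4 = 3; sign now +1
(107/17) = (5/17)   [reduce mod 17]
reciprocity: (5/17) = +1·(17/5) since 5 mod 4 = 1, 17 mod 4 = 1; sign now +1
(17/5) = (2/5)   [reduce mod 5]
2 = 2^1·1; (2/5) = -1 since 5 mod 8 = 5, so (2/5) = (-1)^1·(1/5); sign now -1
(1/5) = 1; final value = sign = -1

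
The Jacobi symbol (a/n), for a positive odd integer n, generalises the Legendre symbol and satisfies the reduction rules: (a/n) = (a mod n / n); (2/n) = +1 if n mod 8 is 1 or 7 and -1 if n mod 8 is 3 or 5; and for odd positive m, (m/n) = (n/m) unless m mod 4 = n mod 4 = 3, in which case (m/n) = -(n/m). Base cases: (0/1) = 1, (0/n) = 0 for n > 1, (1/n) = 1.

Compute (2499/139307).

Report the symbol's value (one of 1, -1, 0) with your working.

0

flip (2499/139307) -> (139307/2499): both odd, 2499 mod 4 = 3, 139307 mod 4 = 3, so the flip contributes -1; sign now -1
(139307/2499): 139307 mod 2499 = 1862, so (139307/2499) = (1862/2499)
factor out 2^1: 1862 = 2^1·931; with 2499 mod 8 = 3, (2/2499) = -1; sign now +1; continue with (931/2499)
flip (931/2499) -> (2499/931): both odd, 931 mod 4 = 3, 2499 mod 4 = 3, so the flip contributes -1; sign now -1
(2499/931): 2499 mod 931 = 637, so (2499/931) = (637/931)
flip (637/931) -> (931/637): both odd, 637 mod 4 = 1, 931 mod 4 = 3, so the flip contributes +1; sign now -1
(931/637): 931 mod 637 = 294, so (931/637) = (294/637)
factor out 2^1: 294 = 2^1·147; with 637 mod 8 = 5, (2/637) = -1; sign now +1; continue with (147/637)
flip (147/637) -> (637/147): both odd, 147 mod 4 = 3, 637 mod 4 = 1, so the flip contributes +1; sign now +1
(637/147): 637 mod 147 = 49, so (637/147) = (49/147)
flip (49/147) -> (147/49): both odd, 49 mod 4 = 1, 147 mod 4 = 3, so the flip contributes +1; sign now +1
(147/49): 147 mod 49 = 0, so (147/49) = (0/49)
reached (0/49); gcd(a, n) > 1, so (0/49) = 0 and the symbol is 0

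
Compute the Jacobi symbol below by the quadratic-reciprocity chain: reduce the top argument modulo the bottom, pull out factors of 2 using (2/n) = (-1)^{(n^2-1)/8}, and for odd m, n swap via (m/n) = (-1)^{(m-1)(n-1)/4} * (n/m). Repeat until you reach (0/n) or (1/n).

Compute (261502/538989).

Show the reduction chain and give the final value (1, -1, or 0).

1

261502 = 2^1·130751; (2/538989) = -1 since 538989 mod 8 = 5, so (261502/538989) = (-1)^1·(130751/538989); sign now -1
reciprocity: (130751/538989) = +1·(538989/130751) since 130751 mod 4 = 3, 538989 mod 4 = 1; sign now -1
(538989/130751) = (15985/130751)   [reduce mod 130751]
reciprocity: (15985/130751) = +1·(130751/15985) since 15985 mod 4 = 1, 130751 mod 4 = 3; sign now -1
(130751/15985) = (2871/15985)   [reduce mod 15985]
reciprocity: (2871/15985) = +1·(15985/2871) since 2871 mod 4 = 3, 15985 mod 4 = 1; sign now -1
(15985/2871) = (1630/2871)   [reduce mod 2871]
1630 = 2^1·815; (2/2871) = +1 since 2871 mod 8 = 7, so (1630/2871) = (+1)^1·(815/2871); sign now -1
reciprocity: (815/2871) = -1·(2871/815) since 815 mod 4 = 3, 2871 mod 4 = 3; sign now +1
(2871/815) = (426/815)   [reduce mod 815]
426 = 2^1·213; (2/815) = +1 since 815 mod 8 = 7, so (426/815) = (+1)^1·(213/815); sign now +1
reciprocity: (213/815) = +1·(815/213) since 213 mod 4 = 1, 815 mod 4 = 3; sign now +1
(815/213) = (176/213)   [reduce mod 213]
176 = 2^4·11; (2/213) = -1 since 213 mod 8 = 5, so (176/213) = (-1)^4·(11/213); sign now +1
reciprocity: (11/213) = +1·(213/11) since 11 mod 4 = 3, 213 mod 4 = 1; sign now +1
(213/11) = (4/11)   [reduce mod 11]
4 = 2^2·1; (2/11) = -1 since 11 mod 8 = 3, so (4/11) = (-1)^2·(1/11); sign now +1
(1/11) = 1; final value = sign = +1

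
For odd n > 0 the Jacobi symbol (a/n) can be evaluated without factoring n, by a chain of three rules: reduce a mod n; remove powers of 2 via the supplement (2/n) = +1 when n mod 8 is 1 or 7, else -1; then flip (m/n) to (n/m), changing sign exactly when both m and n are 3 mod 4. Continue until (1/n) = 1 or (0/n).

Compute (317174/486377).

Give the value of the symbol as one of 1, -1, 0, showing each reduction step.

1

factor out 2^1: 317174 = 2^1·158587; with 486377 mod 8 = 1, (2/486377) = +1; sign now +1; continue with (158587/486377)
flip (158587/486377) -> (486377/158587): both odd, 158587 mod 4 = 3, 486377 mod 4 = 1, so the flip contributes +1; sign now +1
(486377/158587): 486377 mod 158587 = 10616, so (486377/158587) = (10616/158587)
factor out 2^3: 10616 = 2^3·1327; with 158587 mod 8 = 3, (2/158587) = -1; sign now -1; continue with (1327/158587)
flip (1327/158587) -> (158587/1327): both odd, 1327 mod 4 = 3, 158587 mod 4 = 3, so the flip contributes -1; sign now +1
(158587/1327): 158587 mod 1327 = 674, so (158587/1327) = (674/1327)
factor out 2^1: 674 = 2^1·337; with 1327 mod 8 = 7, (2/1327) = +1; sign now +1; continue with (337/1327)
flip (337/1327) -> (1327/337): both odd, 337 mod 4 = 1, 1327 mod 4 = 3, so the flip contributes +1; sign now +1
(1327/337): 1327 mod 337 = 316, so (1327/337) = (316/337)
factor out 2^2: 316 = 2^2·79; with 337 mod 8 = 1, (2/337) = +1; sign now +1; continue with (79/337)
flip (79/337) -> (337/79): both odd, 79 mod 4 = 3, 337 mod 4 = 1, so the flip contributes +1; sign now +1
(337/79): 337 mod 79 = 21, so (337/79) = (21/79)
flip (21/79) -> (79/21): both odd, 21 mod 4 = 1, 79 mod 4 = 3, so the flip contributes +1; sign now +1
(79/21): 79 mod 21 = 16, so (79/21) = (16/21)
factor out 2^4: 16 = 2^4·1; with 21 mod 8 = 5, (2/21) = -1; sign now +1; continue with (1/21)
reached (1/21) = 1, so the symbol is +1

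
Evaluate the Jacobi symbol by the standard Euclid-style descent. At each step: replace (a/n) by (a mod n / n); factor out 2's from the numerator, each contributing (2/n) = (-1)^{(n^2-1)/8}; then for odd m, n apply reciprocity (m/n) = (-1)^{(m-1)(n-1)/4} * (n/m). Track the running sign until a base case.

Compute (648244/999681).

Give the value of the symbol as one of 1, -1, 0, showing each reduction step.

-1

factor out 2^2: 648244 = 2^2·162061; with 999681 mod 8 = 1, (2/999681) = +1; sign now +1; continue with (162061/999681)
flip (162061/999681) -> (999681/162061): both odd, 162061 mod 4 = 1, 999681 mod 4 = 1, so the flip contributes +1; sign now +1
(999681/162061): 999681 mod 162061 = 27315, so (999681/162061) = (27315/162061)
flip (27315/162061) -> (162061/27315): both odd, 27315 mod 4 = 3, 162061 mod 4 = 1, so the flip contributes +1; sign now +1
(162061/27315): 162061 mod 27315 = 25486, so (162061/27315) = (25486/27315)
factor out 2^1: 25486 = 2^1·12743; with 27315 mod 8 = 3, (2/27315) = -1; sign now -1; continue with (12743/27315)
flip (12743/27315) -> (27315/12743): both odd, 12743 mod 4 = 3, 27315 mod 4 = 3, so the flip contributes -1; sign now +1
(27315/12743): 27315 mod 12743 = 1829, so (27315/12743) = (1829/12743)
flip (1829/12743) -> (12743/1829): both odd, 1829 mod 4 = 1, 12743 mod 4 = 3, so the flip contributes +1; sign now +1
(12743/1829): 12743 mod 1829 = 1769, so (12743/1829) = (1769/1829)
flip (1769/1829) -> (1829/1769): both odd, 1769 mod 4 = 1, 1829 mod 4 = 1, so the flip contributes +1; sign now +1
(1829/1769): 1829 mod 1769 = 60, so (1829/1769) = (60/1769)
factor out 2^2: 60 = 2^2·15; with 1769 mod 8 = 1, (2/1769) = +1; sign now +1; continue with (15/1769)
flip (15/1769) -> (1769/15): both odd, 15 mod 4 = 3, 1769 mod 4 = 1, so the flip contributes +1; sign now +1
(1769/15): 1769 mod 15 = 14, so (1769/15) = (14/15)
factor out 2^1: 14 = 2^1·7; with 15 mod 8 = 7, (2/15) = +1; sign now +1; continue with (7/15)
flip (7/15) -> (15/7): both odd, 7 mod 4 = 3, 15 mod 4 = 3, so the flip contributes -1; sign now -1
(15/7): 15 mod 7 = 1, so (15/7) = (1/7)
reached (1/7) = 1, so the symbol is -1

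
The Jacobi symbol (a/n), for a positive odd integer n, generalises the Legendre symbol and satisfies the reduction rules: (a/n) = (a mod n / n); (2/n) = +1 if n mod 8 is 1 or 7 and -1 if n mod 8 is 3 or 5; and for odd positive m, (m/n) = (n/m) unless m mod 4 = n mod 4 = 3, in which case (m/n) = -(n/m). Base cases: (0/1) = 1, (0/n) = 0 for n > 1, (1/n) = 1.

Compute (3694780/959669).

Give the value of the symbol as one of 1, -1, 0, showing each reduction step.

(3694780/959669) = (815773/959669)   [reduce mod 959669]
reciprocity: (815773/959669) = +1·(959669/815773) since 815773 mod 4 = 1, 959669 mod 4 = 1; sign now +1
(959669/815773) = (143896/815773)   [reduce mod 815773]
143896 = 2^3·17987; (2/815773) = -1 since 815773 mod 8 = 5, so (143896/815773) = (-1)^3·(17987/815773); sign now -1
reciprocity: (17987/815773) = +1·(815773/17987) since 17987 mod 4 = 3, 815773 mod 4 = 1; sign now -1
(815773/17987) = (6358/17987)   [reduce mod 17987]
6358 = 2^1·3179; (2/17987) = -1 since 17987 mod 8 = 3, so (6358/17987) = (-1)^1·(3179/17987); sign now +1
reciprocity: (3179/17987) = -1·(17987/3179) since 3179 mod 4 = 3, 17987 mod 4 = 3; sign now -1
(17987/3179) = (2092/3179)   [reduce mod 3179]
2092 = 2^2·523; (2/3179) = -1 since 3179 mod 8 = 3, so (2092/3179) = (-1)^2·(523/3179); sign now -1
reciprocity: (523/3179) = -1·(3179/523) since 523 mod 4 = 3, 3179 mod 4 = 3; sign now +1
(3179/523) = (41/523)   [reduce mod 523]
reciprocity: (41/523) = +1·(523/41) since 41 mod 4 = 1, 523 mod 4 = 3; sign now +1
(523/41) = (31/41)   [reduce mod 41]
reciprocity: (31/41) = +1·(41/31) since 31 mod 4 = 3, 41 mod 4 = 1; sign now +1
(41/31) = (10/31)   [reduce mod 31]
10 = 2^1·5; (2/31) = +1 since 31 mod 8 = 7, so (10/31) = (+1)^1·(5/31); sign now +1
reciprocity: (5/31) = +1·(31/5) since 5 mod 4 = 1, 31 mod 4 = 3; sign now +1
(31/5) = (1/5)   [reduce mod 5]
(1/5) = 1; final value = sign = +1

1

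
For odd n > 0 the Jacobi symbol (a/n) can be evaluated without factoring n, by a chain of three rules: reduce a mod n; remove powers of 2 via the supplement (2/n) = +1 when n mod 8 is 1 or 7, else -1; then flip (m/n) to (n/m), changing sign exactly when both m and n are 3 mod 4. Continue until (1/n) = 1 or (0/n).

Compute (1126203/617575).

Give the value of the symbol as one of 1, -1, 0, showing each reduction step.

1

(1126203/617575) = (508628/617575)   [reduce mod 617575]
508628 = 2^2·127157; (2/617575) = +1 since 617575 mod 8 = 7, so (508628/617575) = (+1)^2·(127157/617575); sign now +1
reciprocity: (127157/617575) = +1·(617575/127157) since 127157 mod 4 = 1, 617575 mod 4 = 3; sign now +1
(617575/127157) = (108947/127157)   [reduce mod 127157]
reciprocity: (108947/127157) = +1·(127157/108947) since 108947 mod 4 = 3, 127157 mod 4 = 1; sign now +1
(127157/108947) = (18210/108947)   [reduce mod 108947]
18210 = 2^1·9105; (2/108947) = -1 since 108947 mod 8 = 3, so (18210/108947) = (-1)^1·(9105/108947); sign now -1
reciprocity: (9105/108947) = +1·(108947/9105) since 9105 mod 4 = 1, 108947 mod 4 = 3; sign now -1
(108947/9105) = (8792/9105)   [reduce mod 9105]
8792 = 2^3·1099; (2/9105) = +1 since 9105 mod 8 = 1, so (8792/9105) = (+1)^3·(1099/9105); sign now -1
reciprocity: (1099/9105) = +1·(9105/1099) since 1099 mod 4 = 3, 9105 mod 4 = 1; sign now -1
(9105/1099) = (313/1099)   [reduce mod 1099]
reciprocity: (313/1099) = +1·(1099/313) since 313 mod 4 = 1, 1099 mod 4 = 3; sign now -1
(1099/313) = (160/313)   [reduce mod 313]
160 = 2^5·5; (2/313) = +1 since 313 mod 8 = 1, so (160/313) = (+1)^5·(5/313); sign now -1
reciprocity: (5/313) = +1·(313/5) since 5 mod 4 = 1, 313 mod 4 = 1; sign now -1
(313/5) = (3/5)   [reduce mod 5]
reciprocity: (3/5) = +1·(5/3) since 3 mod 4 = 3, 5 mod 4 = 1; sign now -1
(5/3) = (2/3)   [reduce mod 3]
2 = 2^1·1; (2/3) = -1 since 3 mod 8 = 3, so (2/3) = (-1)^1·(1/3); sign now +1
(1/3) = 1; final value = sign = +1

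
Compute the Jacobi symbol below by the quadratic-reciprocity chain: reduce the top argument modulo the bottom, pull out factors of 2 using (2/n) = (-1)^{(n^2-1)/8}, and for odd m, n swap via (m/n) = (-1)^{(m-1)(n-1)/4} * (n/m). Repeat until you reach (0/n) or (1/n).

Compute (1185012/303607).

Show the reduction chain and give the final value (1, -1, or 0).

(1185012/303607): 1185012 mod 303607 = 274191, so (1185012/303607) = (274191/303607)
flip (274191/303607) -> (303607/274191): both odd, 274191 mod 4 = 3, 303607 mod 4 = 3, so the flip contributes -1; sign now -1
(303607/274191): 303607 mod 274191 = 29416, so (303607/274191) = (29416/274191)
factor out 2^3: 29416 = 2^3·3677; with 274191 mod 8 = 7, (2/274191) = +1; sign now -1; continue with (3677/274191)
flip (3677/274191) -> (274191/3677): both odd, 3677 mod 4 = 1, 274191 mod 4 = 3, so the flip contributes +1; sign now -1
(274191/3677): 274191 mod 3677 = 2093, so (274191/3677) = (2093/3677)
flip (2093/3677) -> (3677/2093): both odd, 2093 mod 4 = 1, 3677 mod 4 = 1, so the flip contributes +1; sign now -1
(3677/2093): 3677 mod 2093 = 1584, so (3677/2093) = (1584/2093)
factor out 2^4: 1584 = 2^4·99; with 2093 mod 8 = 5, (2/2093) = -1; sign now -1; continue with (99/2093)
flip (99/2093) -> (2093/99): both odd, 99 mod 4 = 3, 2093 mod 4 = 1, so the flip contributes +1; sign now -1
(2093/99): 2093 mod 99 = 14, so (2093/99) = (14/99)
factor out 2^1: 14 = 2^1·7; with 99 mod 8 = 3, (2/99) = -1; sign now +1; continue with (7/99)
flip (7/99) -> (99/7): both odd, 7 mod 4 = 3, 99 mod 4 = 3, so the flip contributes -1; sign now -1
(99/7): 99 mod 7 = 1, so (99/7) = (1/7)
reached (1/7) = 1, so the symbol is -1

-1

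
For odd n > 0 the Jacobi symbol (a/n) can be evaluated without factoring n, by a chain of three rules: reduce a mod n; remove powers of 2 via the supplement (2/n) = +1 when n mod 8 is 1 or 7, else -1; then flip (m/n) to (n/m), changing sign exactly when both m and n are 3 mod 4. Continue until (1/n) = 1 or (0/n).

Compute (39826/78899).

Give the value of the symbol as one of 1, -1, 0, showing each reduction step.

39826 = 2^1·19913; (2/78899) = -1 since 78899 mod 8 = 3, so (39826/78899) = (-1)^1·(19913/78899); sign now -1
reciprocity: (19913/78899) = +1·(78899/19913) since 19913 mod 4 = 1, 78899 mod 4 = 3; sign now -1
(78899/19913) = (19160/19913)   [reduce mod 19913]
19160 = 2^3·2395; (2/19913) = +1 since 19913 mod 8 = 1, so (19160/19913) = (+1)^3·(2395/19913); sign now -1
reciprocity: (2395/19913) = +1·(19913/2395) since 2395 mod 4 = 3, 19913 mod 4 = 1; sign now -1
(19913/2395) = (753/2395)   [reduce mod 2395]
reciprocity: (753/2395) = +1·(2395/753) since 753 mod 4 = 1, 2395 mod 4 = 3; sign now -1
(2395/753) = (136/753)   [reduce mod 753]
136 = 2^3·17; (2/753) = +1 since 753 mod 8 = 1, so (136/753) = (+1)^3·(17/753); sign now -1
reciprocity: (17/753) = +1·(753/17) since 17 mod 4 = 1, 753 mod 4 = 1; sign now -1
(753/17) = (5/17)   [reduce mod 17]
reciprocity: (5/17) = +1·(17/5) since 5 mod 4 = 1, 17 mod 4 = 1; sign now -1
(17/5) = (2/5)   [reduce mod 5]
2 = 2^1·1; (2/5) = -1 since 5 mod 8 = 5, so (2/5) = (-1)^1·(1/5); sign now +1
(1/5) = 1; final value = sign = +1

1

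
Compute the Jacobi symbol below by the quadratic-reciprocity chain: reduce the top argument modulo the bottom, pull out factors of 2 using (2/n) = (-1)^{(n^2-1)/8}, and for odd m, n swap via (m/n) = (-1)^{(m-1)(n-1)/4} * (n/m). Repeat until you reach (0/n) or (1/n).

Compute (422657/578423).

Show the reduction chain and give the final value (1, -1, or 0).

reciprocity: (422657/578423) = +1·(578423/422657) since 422657 mod 4 = 1, 578423 mod 4 = 3; sign now +1
(578423/422657) = (155766/422657)   [reduce mod 422657]
155766 = 2^1·77883; (2/422657) = +1 since 422657 mod 8 = 1, so (155766/422657) = (+1)^1·(77883/422657); sign now +1
reciprocity: (77883/422657) = +1·(422657/77883) since 77883 mod 4 = 3, 422657 mod 4 = 1; sign now +1
(422657/77883) = (33242/77883)   [reduce mod 77883]
33242 = 2^1·16621; (2/77883) = -1 since 77883 mod 8 = 3, so (33242/77883) = (-1)^1·(16621/77883); sign now -1
reciprocity: (16621/77883) = +1·(77883/16621) since 16621 mod 4 = 1, 77883 mod 4 = 3; sign now -1
(77883/16621) = (11399/16621)   [reduce mod 16621]
reciprocity: (11399/16621) = +1·(16621/11399) since 11399 mod 4 = 3, 16621 mod 4 = 1; sign now -1
(16621/11399) = (5222/11399)   [reduce mod 11399]
5222 = 2^1·2611; (2/11399) = +1 since 11399 mod 8 = 7, so (5222/11399) = (+1)^1·(2611/11399); sign now -1
reciprocity: (2611/11399) = -1·(11399/2611) since 2611 mod 4 = 3, 11399 mod 4 = 3; sign now +1
(11399/2611) = (955/2611)   [reduce mod 2611]
reciprocity: (955/2611) = -1·(2611/955) since 955 mod 4 = 3, 2611 mod 4 = 3; sign now -1
(2611/955) = (701/955)   [reduce mod 955]
reciprocity: (701/955) = +1·(955/701) since 701 mod 4 = 1, 955 mod 4 = 3; sign now -1
(955/701) = (254/701)   [reduce mod 701]
254 = 2^1·127; (2/701) = -1 since 701 mod 8 = 5, so (254/701) = (-1)^1·(127/701); sign now +1
reciprocity: (127/701) = +1·(701/127) since 127 mod 4 = 3, 701 mod 4 = 1; sign now +1
(701/127) = (66/127)   [reduce mod 127]
66 = 2^1·33; (2/127) = +1 since 127 mod 8 = 7, so (66/127) = (+1)^1·(33/127); sign now +1
reciprocity: (33/127) = +1·(127/33) since 33 mod 4 = 1, 127 mod 4 = 3; sign now +1
(127/33) = (28/33)   [reduce mod 33]
28 = 2^2·7; (2/33) = +1 since 33 mod 8 = 1, so (28/33) = (+1)^2·(7/33); sign now +1
reciprocity: (7/33) = +1·(33/7) since 7 mod 4 = 3, 33 mod 4 = 1; sign now +1
(33/7) = (5/7)   [reduce mod 7]
reciprocity: (5/7) = +1·(7/5) since 5 mod 4 = 1, 7 mod 4 = 3; sign now +1
(7/5) = (2/5)   [reduce mod 5]
2 = 2^1·1; (2/5) = -1 since 5 mod 8 = 5, so (2/5) = (-1)^1·(1/5); sign now -1
(1/5) = 1; final value = sign = -1

-1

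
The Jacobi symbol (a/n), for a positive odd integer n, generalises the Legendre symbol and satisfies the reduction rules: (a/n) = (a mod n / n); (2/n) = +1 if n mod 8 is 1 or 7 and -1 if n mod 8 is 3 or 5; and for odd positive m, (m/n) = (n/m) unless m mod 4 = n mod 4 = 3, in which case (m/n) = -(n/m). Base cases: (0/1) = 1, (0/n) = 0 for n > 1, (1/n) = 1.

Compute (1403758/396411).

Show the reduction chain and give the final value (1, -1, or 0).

(1403758/396411): 1403758 mod 396411 = 214525, so (1403758/396411) = (214525/396411)
flip (214525/396411) -> (396411/214525): both odd, 214525 mod 4 = 1, 396411 mod 4 = 3, so the flip contributes +1; sign now +1
(396411/214525): 396411 mod 214525 = 181886, so (396411/214525) = (181886/214525)
factor out 2^1: 181886 = 2^1·90943; with 214525 mod 8 = 5, (2/214525) = -1; sign now -1; continue with (90943/214525)
flip (90943/214525) -> (214525/90943): both odd, 90943 mod 4 = 3, 214525 mod 4 = 1, so the flip contributes +1; sign now -1
(214525/90943): 214525 mod 90943 = 32639, so (214525/90943) = (32639/90943)
flip (32639/90943) -> (90943/32639): both odd, 32639 mod 4 = 3, 90943 mod 4 = 3, so the flip contributes -1; sign now +1
(90943/32639): 90943 mod 32639 = 25665, so (90943/32639) = (25665/32639)
flip (25665/32639) -> (32639/25665): both odd, 25665 mod 4 = 1, 32639 mod 4 = 3, so the flip contributes +1; sign now +1
(32639/25665): 32639 mod 25665 = 6974, so (32639/25665) = (6974/25665)
factor out 2^1: 6974 = 2^1·3487; with 25665 mod 8 = 1, (2/25665) = +1; sign now +1; continue with (3487/25665)
flip (3487/25665) -> (25665/3487): both odd, 3487 mod 4 = 3, 25665 mod 4 = 1, so the flip contributes +1; sign now +1
(25665/3487): 25665 mod 3487 = 1256, so (25665/3487) = (1256/3487)
factor out 2^3: 1256 = 2^3·157; with 3487 mod 8 = 7, (2/3487) = +1; sign now +1; continue with (157/3487)
flip (157/3487) -> (3487/157): both odd, 157 mod 4 = 1, 3487 mod 4 = 3, so the flip contributes +1; sign now +1
(3487/157): 3487 mod 157 = 33, so (3487/157) = (33/157)
flip (33/157) -> (157/33): both odd, 33 mod 4 = 1, 157 mod 4 = 1, so the flip contributes +1; sign now +1
(157/33): 157 mod 33 = 25, so (157/33) = (25/33)
flip (25/33) -> (33/25): both odd, 25 mod 4 = 1, 33 mod 4 = 1, so the flip contributes +1; sign now +1
(33/25): 33 mod 25 = 8, so (33/25) = (8/25)
factor out 2^3: 8 = 2^3·1; with 25 mod 8 = 1, (2/25) = +1; sign now +1; continue with (1/25)
reached (1/25) = 1, so the symbol is +1

1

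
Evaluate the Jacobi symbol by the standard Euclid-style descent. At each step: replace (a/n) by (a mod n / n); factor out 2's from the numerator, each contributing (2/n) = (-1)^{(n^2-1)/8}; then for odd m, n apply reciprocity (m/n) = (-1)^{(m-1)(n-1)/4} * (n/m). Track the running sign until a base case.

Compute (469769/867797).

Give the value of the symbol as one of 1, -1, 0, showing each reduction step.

-1

reciprocity: (469769/867797) = +1·(867797/469769) since 469769 mod 4 = 1, 867797 mod 4 = 1; sign now +1
(867797/469769) = (398028/469769)   [reduce mod 469769]
398028 = 2^2·99507; (2/469769) = +1 since 469769 mod 8 = 1, so (398028/469769) = (+1)^2·(99507/469769); sign now +1
reciprocity: (99507/469769) = +1·(469769/99507) since 99507 mod 4 = 3, 469769 mod 4 = 1; sign now +1
(469769/99507) = (71741/99507)   [reduce mod 99507]
reciprocity: (71741/99507) = +1·(99507/71741) since 71741 mod 4 = 1, 99507 mod 4 = 3; sign now +1
(99507/71741) = (27766/71741)   [reduce mod 71741]
27766 = 2^1·13883; (2/71741) = -1 since 71741 mod 8 = 5, so (27766/71741) = (-1)^1·(13883/71741); sign now -1
reciprocity: (13883/71741) = +1·(71741/13883) since 13883 mod 4 = 3, 71741 mod 4 = 1; sign now -1
(71741/13883) = (2326/13883)   [reduce mod 13883]
2326 = 2^1·1163; (2/13883) = -1 since 13883 mod 8 = 3, so (2326/13883) = (-1)^1·(1163/13883); sign now +1
reciprocity: (1163/13883) = -1·(13883/1163) since 1163 mod 4 = 3, 13883 mod 4 = 3; sign now -1
(13883/1163) = (1090/1163)   [reduce mod 1163]
1090 = 2^1·545; (2/1163) = -1 since 1163 mod 8 = 3, so (1090/1163) = (-1)^1·(545/1163); sign now +1
reciprocity: (545/1163) = +1·(1163/545) since 545 mod 4 = 1, 1163 mod 4 = 3; sign now +1
(1163/545) = (73/545)   [reduce mod 545]
reciprocity: (73/545) = +1·(545/73) since 73 mod 4 = 1, 545 mod 4 = 1; sign now +1
(545/73) = (34/73)   [reduce mod 73]
34 = 2^1·17; (2/73) = +1 since 73 mod 8 = 1, so (34/73) = (+1)^1·(17/73); sign now +1
reciprocity: (17/73) = +1·(73/17) since 17 mod 4 = 1, 73 mod 4 = 1; sign now +1
(73/17) = (5/17)   [reduce mod 17]
reciprocity: (5/17) = +1·(17/5) since 5 mod 4 = 1, 17 mod 4 = 1; sign now +1
(17/5) = (2/5)   [reduce mod 5]
2 = 2^1·1; (2/5) = -1 since 5 mod 8 = 5, so (2/5) = (-1)^1·(1/5); sign now -1
(1/5) = 1; final value = sign = -1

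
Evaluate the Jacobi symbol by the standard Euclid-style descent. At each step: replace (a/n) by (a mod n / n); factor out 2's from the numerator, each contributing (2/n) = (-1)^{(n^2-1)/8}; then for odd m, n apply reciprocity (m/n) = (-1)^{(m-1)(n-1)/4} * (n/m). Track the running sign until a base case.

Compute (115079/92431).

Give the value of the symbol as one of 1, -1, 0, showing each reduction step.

(115079/92431) = (22648/92431)   [reduce mod 92431]
22648 = 2^3·2831; (2/92431) = +1 since 92431 mod 8 = 7, so (22648/92431) = (+1)^3·(2831/92431); sign now +1
reciprocity: (2831/92431) = -1·(92431/2831) since 2831 mod 4 = 3, 92431 mod 4 = 3; sign now -1
(92431/2831) = (1839/2831)   [reduce mod 2831]
reciprocity: (1839/2831) = -1·(2831/1839) since 1839 mod 4 = 3, 2831 mod 4 = 3; sign now +1
(2831/1839) = (992/1839)   [reduce mod 1839]
992 = 2^5·31; (2/1839) = +1 since 1839 mod 8 = 7, so (992/1839) = (+1)^5·(31/1839); sign now +1
reciprocity: (31/1839) = -1·(1839/31) since 31 mod 4 = 3, 1839 mod 4 = 3; sign now -1
(1839/31) = (10/31)   [reduce mod 31]
10 = 2^1·5; (2/31) = +1 since 31 mod 8 = 7, so (10/31) = (+1)^1·(5/31); sign now -1
reciprocity: (5/31) = +1·(31/5) since 5 mod 4 = 1, 31 mod 4 = 3; sign now -1
(31/5) = (1/5)   [reduce mod 5]
(1/5) = 1; final value = sign = -1

-1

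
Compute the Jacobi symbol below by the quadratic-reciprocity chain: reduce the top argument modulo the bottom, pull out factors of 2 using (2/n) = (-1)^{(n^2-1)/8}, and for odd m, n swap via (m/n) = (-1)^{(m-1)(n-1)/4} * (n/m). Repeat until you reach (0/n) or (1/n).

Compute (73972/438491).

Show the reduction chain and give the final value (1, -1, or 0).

73972 = 2^2·18493; (2/438491) = -1 since 438491 mod 8 = 3, so (73972/438491) = (-1)^2·(18493/438491); sign now +1
reciprocity: (18493/438491) = +1·(438491/18493) since 18493 mod 4 = 1, 438491 mod 4 = 3; sign now +1
(438491/18493) = (13152/18493)   [reduce mod 18493]
13152 = 2^5·411; (2/18493) = -1 since 18493 mod 8 = 5, so (13152/18493) = (-1)^5·(411/18493); sign now -1
reciprocity: (411/18493) = +1·(18493/411) since 411 mod 4 = 3, 18493 mod 4 = 1; sign now -1
(18493/411) = (409/411)   [reduce mod 411]
reciprocity: (409/411) = +1·(411/409) since 409 mod 4 = 1, 411 mod 4 = 3; sign now -1
(411/409) = (2/409)   [reduce mod 409]
2 = 2^1·1; (2/409) = +1 since 409 mod 8 = 1, so (2/409) = (+1)^1·(1/409); sign now -1
(1/409) = 1; final value = sign = -1

-1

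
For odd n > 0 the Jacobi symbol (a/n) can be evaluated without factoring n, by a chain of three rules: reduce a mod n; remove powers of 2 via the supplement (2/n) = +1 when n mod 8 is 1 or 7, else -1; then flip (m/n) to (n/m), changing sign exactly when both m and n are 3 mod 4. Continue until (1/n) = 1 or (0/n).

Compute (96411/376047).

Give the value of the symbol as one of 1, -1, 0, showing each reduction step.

0

flip (96411/376047) -> (376047/96411): both odd, 96411 mod 4 = 3, 376047 mod 4 = 3, so the flip contributes -1; sign now -1
(376047/96411): 376047 mod 96411 = 86814, so (376047/96411) = (86814/96411)
factor out 2^1: 86814 = 2^1·43407; with 96411 mod 8 = 3, (2/96411) = -1; sign now +1; continue with (43407/96411)
flip (43407/96411) -> (96411/43407): both odd, 43407 mod 4 = 3, 96411 mod 4 = 3, so the flip contributes -1; sign now -1
(96411/43407): 96411 mod 43407 = 9597, so (96411/43407) = (9597/43407)
flip (9597/43407) -> (43407/9597): both odd, 9597 mod 4 = 1, 43407 mod 4 = 3, so the flip contributes +1; sign now -1
(43407/9597): 43407 mod 9597 = 5019, so (43407/9597) = (5019/9597)
flip (5019/9597) -> (9597/5019): both odd, 5019 mod 4 = 3, 9597 mod 4 = 1, so the flip contributes +1; sign now -1
(9597/5019): 9597 mod 5019 = 4578, so (9597/5019) = (4578/5019)
factor out 2^1: 4578 = 2^1·2289; with 5019 mod 8 = 3, (2/5019) = -1; sign now +1; continue with (2289/5019)
flip (2289/5019) -> (5019/2289): both odd, 2289 mod 4 = 1, 5019 mod 4 = 3, so the flip contributes +1; sign now +1
(5019/2289): 5019 mod 2289 = 441, so (5019/2289) = (441/2289)
flip (441/2289) -> (2289/441): both odd, 441 mod 4 = 1, 2289 mod 4 = 1, so the flip contributes +1; sign now +1
(2289/441): 2289 mod 441 = 84, so (2289/441) = (84/441)
factor out 2^2: 84 = 2^2·21; with 441 mod 8 = 1, (2/441) = +1; sign now +1; continue with (21/441)
flip (21/441) -> (441/21): both odd, 21 mod 4 = 1, 441 mod 4 = 1, so the flip contributes +1; sign now +1
(441/21): 441 mod 21 = 0, so (441/21) = (0/21)
reached (0/21); gcd(a, n) > 1, so (0/21) = 0 and the symbol is 0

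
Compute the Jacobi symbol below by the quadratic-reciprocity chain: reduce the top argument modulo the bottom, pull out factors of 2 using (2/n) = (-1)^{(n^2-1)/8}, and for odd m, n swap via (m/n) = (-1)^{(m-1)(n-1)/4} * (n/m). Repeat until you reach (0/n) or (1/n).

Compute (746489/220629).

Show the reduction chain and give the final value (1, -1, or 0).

(746489/220629) = (84602/220629)   [reduce mod 220629]
84602 = 2^1·42301; (2/220629) = -1 since 220629 mod 8 = 5, so (84602/220629) = (-1)^1·(42301/220629); sign now -1
reciprocity: (42301/220629) = +1·(220629/42301) since 42301 mod 4 = 1, 220629 mod 4 = 1; sign now -1
(220629/42301) = (9124/42301)   [reduce mod 42301]
9124 = 2^2·2281; (2/42301) = -1 since 42301 mod 8 = 5, so (9124/42301) = (-1)^2·(2281/42301); sign now -1
reciprocity: (2281/42301) = +1·(42301/2281) since 2281 mod 4 = 1, 42301 mod 4 = 1; sign now -1
(42301/2281) = (1243/2281)   [reduce mod 2281]
reciprocity: (1243/2281) = +1·(2281/1243) since 1243 mod 4 = 3, 2281 mod 4 = 1; sign now -1
(2281/1243) = (1038/1243)   [reduce mod 1243]
1038 = 2^1·519; (2/1243) = -1 since 1243 mod 8 = 3, so (1038/1243) = (-1)^1·(519/1243); sign now +1
reciprocity: (519/1243) = -1·(1243/519) since 519 mod 4 = 3, 1243 mod 4 = 3; sign now -1
(1243/519) = (205/519)   [reduce mod 519]
reciprocity: (205/519) = +1·(519/205) since 205 mod 4 = 1, 519 mod 4 = 3; sign now -1
(519/205) = (109/205)   [reduce mod 205]
reciprocity: (109/205) = +1·(205/109) since 109 mod 4 = 1, 205 mod 4 = 1; sign now -1
(205/109) = (96/109)   [reduce mod 109]
96 = 2^5·3; (2/109) = -1 since 109 mod 8 = 5, so (96/109) = (-1)^5·(3/109); sign now +1
reciprocity: (3/109) = +1·(109/3) since 3 mod 4 = 3, 109 mod 4 = 1; sign now +1
(109/3) = (1/3)   [reduce mod 3]
(1/3) = 1; final value = sign = +1

1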